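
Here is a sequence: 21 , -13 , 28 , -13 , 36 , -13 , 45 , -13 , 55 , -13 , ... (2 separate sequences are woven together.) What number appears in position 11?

66

Taking every 2nd term gives 2 separate tracks.
Track A: 21, 28, 36, 45, 55 — the triangular numbers T_6, T_7, ….
Track B: -13, -13, -13, -13, -13 — always -13.
Position 11 → track A, term 6 = 66.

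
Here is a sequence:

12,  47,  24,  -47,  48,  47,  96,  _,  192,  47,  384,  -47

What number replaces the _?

Split by position mod 2 into 2 tracks.
Track A: 12, 24, 48, 96, 192, 384. A geometric progression (common ratio 2).
Track B: 47, -47, 47, ?, 47, -47. The oscillation 47·(−1)^(n+1).
Track B's pattern makes the blank -47.

-47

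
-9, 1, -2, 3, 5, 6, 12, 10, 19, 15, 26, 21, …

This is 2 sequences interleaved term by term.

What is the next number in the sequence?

The terms cycle through 2 interleaved subsequences.
Stream A: -9, -2, 5, 12, 19, 26. Arithmetic with common difference +7.
Stream B: 1, 3, 6, 10, 15, 21. Triangular numbers n(n+1)/2 for n = 1, 2, ….
The 13th slot belongs to stream A; its 7th term is 33.

33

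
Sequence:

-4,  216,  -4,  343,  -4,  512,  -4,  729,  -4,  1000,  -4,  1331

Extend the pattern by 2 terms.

Positions 1, 3, 5, … form one subsequence and positions 2, 4, 6, … form another.
Track A: -4, -4, -4, -4, -4, -4 — the constant sequence -4.
Track B: 216, 343, 512, 729, 1000, 1331 — the cubes 6³, 7³, 8³, ….
Position 13 falls in track A as its term 7, giving -4.
Position 14 → track B, term 7 = 1728.

-4, 1728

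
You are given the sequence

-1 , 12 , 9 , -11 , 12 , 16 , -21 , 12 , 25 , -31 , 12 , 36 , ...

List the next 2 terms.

-41, 12

The terms cycle through 3 interleaved subsequences.
Subsequence A = -1, -11, -21, -31: arithmetic with common difference −10.
Subsequence B = 12, 12, 12, 12: constant 12.
Subsequence C = 9, 16, 25, 36: the squares 3², 4², 5², ….
The 13th slot belongs to subsequence A; its 5th term is -41.
Term 14 comes from subsequence B (its 5th entry): 12.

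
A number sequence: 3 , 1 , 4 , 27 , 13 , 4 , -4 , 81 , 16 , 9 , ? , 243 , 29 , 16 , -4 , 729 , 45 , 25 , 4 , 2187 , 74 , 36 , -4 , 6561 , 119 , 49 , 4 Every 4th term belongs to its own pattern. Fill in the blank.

4

Split by position mod 4 into 4 tracks.
Subsequence A: 3, 13, 16, 29, 45, 74, 119 — Fibonacci-style (each term is the sum of the two before it).
Subsequence B: 1, 4, 9, 16, 25, 36, 49 — the squares 1², 2², 3², ….
Subsequence C: 4, -4, ?, -4, 4, -4, 4 — the oscillation 4·(−1)^(n+1).
Subsequence D: 27, 81, 243, 729, 2187, 6561 — powers 3^3, 3^4, 3^5, ….
The gap is subsequence C's term 3; the rule gives 4.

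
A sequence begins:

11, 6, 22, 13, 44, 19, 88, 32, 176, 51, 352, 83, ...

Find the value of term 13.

704

Odd-indexed and even-indexed terms follow separate rules.
Stream A: 11, 22, 44, 88, 176, 352 — multiplying by 2 each time.
Stream B: 6, 13, 19, 32, 51, 83 — Fibonacci-style (each term is the sum of the two before it).
The 13th slot belongs to stream A; its 7th term is 704.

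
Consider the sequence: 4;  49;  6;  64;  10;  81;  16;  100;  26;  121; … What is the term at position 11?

Odd-indexed and even-indexed terms follow separate rules.
Stream A = 4, 6, 10, 16, 26: a Fibonacci-like recurrence a_n = a_{n-1} + a_{n-2}.
Stream B = 49, 64, 81, 100, 121: consecutive squares n² from n = 7.
Position 11 falls in stream A as its term 6, giving 42.

42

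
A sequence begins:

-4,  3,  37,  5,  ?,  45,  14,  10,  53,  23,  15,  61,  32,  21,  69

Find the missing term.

The terms cycle through 3 interleaved subsequences.
Track A: -4, 5, 14, 23, 32 — adding 9 each time.
Track B: 3, ?, 10, 15, 21 — triangular numbers n(n+1)/2 for n = 2, 3, ….
Track C: 37, 45, 53, 61, 69 — arithmetic, step +8.
The gap is track B's term 2; the rule gives 6.

6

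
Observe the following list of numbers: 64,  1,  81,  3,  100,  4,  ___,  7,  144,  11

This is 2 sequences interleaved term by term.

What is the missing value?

Taking every 2nd term gives 2 separate tracks.
Track A = 64, 81, 100, ?, 144: consecutive squares n² from n = 8.
Track B = 1, 3, 4, 7, 11: each term equals the sum of the previous two.
Track A's pattern makes the blank 121.

121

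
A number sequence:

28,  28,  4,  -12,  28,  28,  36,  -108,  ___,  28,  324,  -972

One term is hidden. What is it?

28

The slot pattern repeats as AABB (period 4), so there are 2 interleaved tracks.
Subsequence A = 28, 28, 28, 28, ?, 28: the constant sequence 28.
Subsequence B = 4, -12, 36, -108, 324, -972: a geometric progression (common ratio -3).
Filling subsequence A at index 5 by its rule yields 28.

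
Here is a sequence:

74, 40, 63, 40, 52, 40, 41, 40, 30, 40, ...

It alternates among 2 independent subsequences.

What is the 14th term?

40

Split by position mod 2 into 2 tracks.
Stream A = 74, 63, 52, 41, 30: subtracting 11 each time.
Stream B = 40, 40, 40, 40, 40: always 40.
The 14th slot belongs to stream B; its 7th term is 40.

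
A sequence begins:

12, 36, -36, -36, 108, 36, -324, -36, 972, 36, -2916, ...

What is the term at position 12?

-36

Positions 1, 3, 5, … form one subsequence and positions 2, 4, 6, … form another.
Track A: 12, -36, 108, -324, 972, -2916 — multiplying by -3 each time.
Track B: 36, -36, 36, -36, 36 — oscillating between 36 and -36.
Position 12 falls in track B as its term 6, giving -36.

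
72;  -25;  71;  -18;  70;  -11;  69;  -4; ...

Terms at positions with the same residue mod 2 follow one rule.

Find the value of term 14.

17

The terms cycle through 2 interleaved subsequences.
Stream A is 72, 71, 70, 69, which is arithmetic with common difference −1.
Stream B is -25, -18, -11, -4, which is arithmetic with common difference +7.
Position 14 falls in stream B as its term 7, giving 17.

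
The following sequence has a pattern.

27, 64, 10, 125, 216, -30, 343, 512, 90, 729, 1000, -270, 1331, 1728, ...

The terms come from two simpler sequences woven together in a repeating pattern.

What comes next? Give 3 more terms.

810, 2197, 2744

The slot pattern repeats as AAB (period 3), so there are 2 interleaved tracks.
Stream A: 27, 64, 125, 216, 343, 512, 729, 1000, 1331, 1728 — consecutive cubes n³ from n = 3.
Stream B: 10, -30, 90, -270 — multiplying by -3 each time.
The 15th slot belongs to stream B; its 5th term is 810.
Position 16 → stream A, term 11 = 2197.
Position 17 falls in stream A as its term 12, giving 2744.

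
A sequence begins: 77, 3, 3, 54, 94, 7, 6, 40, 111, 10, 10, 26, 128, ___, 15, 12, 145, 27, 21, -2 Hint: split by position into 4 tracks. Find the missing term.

17

Split by position mod 4: positions 1, 5, 9, … form one track, and each other residue class forms its own.
Track A is 77, 94, 111, 128, 145, which is adding 17 each time.
Track B is 3, 7, 10, ?, 27, which is Fibonacci-style (each term is the sum of the two before it).
Track C is 3, 6, 10, 15, 21, which is triangular numbers starting at T_2.
Track D is 54, 40, 26, 12, -2, which is arithmetic, step −14.
Track B's pattern makes the blank 17.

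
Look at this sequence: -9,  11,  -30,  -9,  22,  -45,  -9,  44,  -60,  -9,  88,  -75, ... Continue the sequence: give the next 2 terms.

Taking every 3rd term gives 3 separate tracks.
Track A: -9, -9, -9, -9. Constant -9.
Track B: 11, 22, 44, 88. Multiplying by 2 each time.
Track C: -30, -45, -60, -75. Arithmetic with common difference −15.
Position 13 → track A, term 5 = -9.
Position 14 → track B, term 5 = 176.

-9, 176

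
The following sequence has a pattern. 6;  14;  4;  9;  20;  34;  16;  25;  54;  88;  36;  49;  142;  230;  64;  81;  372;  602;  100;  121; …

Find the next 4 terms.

Reading positions in blocks of 4 reveals the pattern AABB — 2 tracks woven together.
Track A = 6, 14, 20, 34, 54, 88, 142, 230, 372, 602: a Fibonacci-like recurrence a_n = a_{n-1} + a_{n-2}.
Track B = 4, 9, 16, 25, 36, 49, 64, 81, 100, 121: consecutive squares n² from n = 2.
Position 21 → track A, term 11 = 974.
Position 22 falls in track A as its term 12, giving 1576.
Position 23 → track B, term 11 = 144.
The 24th slot belongs to track B; its 12th term is 169.

974, 1576, 144, 169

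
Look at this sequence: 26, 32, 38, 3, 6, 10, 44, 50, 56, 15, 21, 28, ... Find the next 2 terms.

62, 68

Positions follow the repeating pattern AAABBB; grouping by letter gives 2 tracks.
Track A is 26, 32, 38, 44, 50, 56, which is adding 6 each time.
Track B is 3, 6, 10, 15, 21, 28, which is triangular numbers starting at T_2.
The 13th slot belongs to track A; its 7th term is 62.
Term 14 comes from track A (its 8th entry): 68.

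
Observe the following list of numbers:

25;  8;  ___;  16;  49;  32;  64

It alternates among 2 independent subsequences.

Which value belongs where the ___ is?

36

The terms cycle through 2 interleaved subsequences.
Track A is 25, ?, 49, 64, which is consecutive squares n² from n = 5.
Track B is 8, 16, 32, which is powers 2^3, 2^4, 2^5, ….
Track A's pattern makes the blank 36.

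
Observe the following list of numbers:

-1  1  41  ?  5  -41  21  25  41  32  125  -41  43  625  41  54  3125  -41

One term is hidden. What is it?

Split by position mod 3 into 3 tracks.
Track A: -1, ?, 21, 32, 43, 54 — arithmetic with common difference +11.
Track B: 1, 5, 25, 125, 625, 3125 — geometric, ×5 each step.
Track C: 41, -41, 41, -41, 41, -41 — alternating ±41.
Filling track A at index 2 by its rule yields 10.

10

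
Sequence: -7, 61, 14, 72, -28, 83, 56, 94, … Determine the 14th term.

Split by position mod 2 into 2 tracks.
Track A: -7, 14, -28, 56. Geometric with ratio -2.
Track B: 61, 72, 83, 94. Arithmetic, step +11.
Term 14 comes from track B (its 7th entry): 127.

127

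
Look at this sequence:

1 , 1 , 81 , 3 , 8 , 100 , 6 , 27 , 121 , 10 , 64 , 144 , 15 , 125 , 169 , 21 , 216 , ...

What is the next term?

196

Split by position mod 3 into 3 tracks.
Track A: 1, 3, 6, 10, 15, 21. The triangular numbers T_1, T_2, ….
Track B: 1, 8, 27, 64, 125, 216. Perfect cubes starting at 1³.
Track C: 81, 100, 121, 144, 169. Perfect squares starting at 9².
Position 18 → track C, term 6 = 196.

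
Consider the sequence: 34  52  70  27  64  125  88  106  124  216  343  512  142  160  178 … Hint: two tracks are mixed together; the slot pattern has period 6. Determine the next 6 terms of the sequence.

Positions follow the repeating pattern AAABBB; grouping by letter gives 2 tracks.
Stream A is 34, 52, 70, 88, 106, 124, 142, 160, 178, which is arithmetic, step +18.
Stream B is 27, 64, 125, 216, 343, 512, which is the cubes 3³, 4³, 5³, ….
Position 16 falls in stream B as its term 7, giving 729.
Term 17 comes from stream B (its 8th entry): 1000.
Term 18 comes from stream B (its 9th entry): 1331.
The 19th slot belongs to stream A; its 10th term is 196.
Term 20 comes from stream A (its 11th entry): 214.
Term 21 comes from stream A (its 12th entry): 232.

729, 1000, 1331, 196, 214, 232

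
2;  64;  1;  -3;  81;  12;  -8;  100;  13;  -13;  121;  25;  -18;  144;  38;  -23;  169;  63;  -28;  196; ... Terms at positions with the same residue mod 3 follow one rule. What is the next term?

Taking every 3rd term gives 3 separate tracks.
Track A: 2, -3, -8, -13, -18, -23, -28 (subtracting 5 each time).
Track B: 64, 81, 100, 121, 144, 169, 196 (consecutive squares n² from n = 8).
Track C: 1, 12, 13, 25, 38, 63 (each term equals the sum of the previous two).
Position 21 → track C, term 7 = 101.

101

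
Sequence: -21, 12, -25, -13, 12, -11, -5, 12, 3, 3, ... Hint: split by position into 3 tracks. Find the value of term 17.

The terms cycle through 3 interleaved subsequences.
Subsequence A = -21, -13, -5, 3: linear: a_n = -29 + 8·n.
Subsequence B = 12, 12, 12: the constant sequence 12.
Subsequence C = -25, -11, 3: linear: a_n = -39 + 14·n.
The 17th slot belongs to subsequence B; its 6th term is 12.

12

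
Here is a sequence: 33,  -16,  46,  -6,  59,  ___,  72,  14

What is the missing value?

4

Split by position mod 2 into 2 tracks.
Subsequence A: 33, 46, 59, 72 (adding 13 each time).
Subsequence B: -16, -6, ?, 14 (adding 10 each time).
Subsequence B's pattern makes the blank 4.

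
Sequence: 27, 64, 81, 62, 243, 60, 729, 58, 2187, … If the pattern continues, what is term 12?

Split by position mod 2 into 2 tracks.
Track A: 27, 81, 243, 729, 2187. Powers 3^3, 3^4, 3^5, ….
Track B: 64, 62, 60, 58. Arithmetic, step −2.
Position 12 falls in track B as its term 6, giving 54.

54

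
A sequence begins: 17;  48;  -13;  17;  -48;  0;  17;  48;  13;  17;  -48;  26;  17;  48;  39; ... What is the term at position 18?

52

Split by position mod 3: positions 1, 4, 7, … form one track, and each other residue class forms its own.
Track A: 17, 17, 17, 17, 17 (the constant sequence 17).
Track B: 48, -48, 48, -48, 48 (oscillating between 48 and -48).
Track C: -13, 0, 13, 26, 39 (linear: a_n = -26 + 13·n).
Term 18 comes from track C (its 6th entry): 52.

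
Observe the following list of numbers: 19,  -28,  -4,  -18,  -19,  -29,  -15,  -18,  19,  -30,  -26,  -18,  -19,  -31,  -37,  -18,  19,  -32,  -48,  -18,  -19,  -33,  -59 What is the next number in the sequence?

-18

Read the sequence 4 terms at a time; column i is its own pattern.
Track A is 19, -19, 19, -19, 19, -19, which is alternating ±19.
Track B is -28, -29, -30, -31, -32, -33, which is subtracting 1 each time.
Track C is -4, -15, -26, -37, -48, -59, which is arithmetic with common difference −11.
Track D is -18, -18, -18, -18, -18, which is the constant sequence -18.
Term 24 comes from track D (its 6th entry): -18.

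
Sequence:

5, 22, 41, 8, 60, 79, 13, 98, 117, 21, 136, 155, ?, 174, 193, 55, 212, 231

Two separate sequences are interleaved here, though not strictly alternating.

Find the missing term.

34

Positions follow the repeating pattern ABB; grouping by letter gives 2 tracks.
Subsequence A: 5, 8, 13, 21, ?, 55. A Fibonacci-like recurrence a_n = a_{n-1} + a_{n-2}.
Subsequence B: 22, 41, 60, 79, 98, 117, 136, 155, 174, 193, 212, 231. Arithmetic, step +19.
The gap is subsequence A's term 5; the rule gives 34.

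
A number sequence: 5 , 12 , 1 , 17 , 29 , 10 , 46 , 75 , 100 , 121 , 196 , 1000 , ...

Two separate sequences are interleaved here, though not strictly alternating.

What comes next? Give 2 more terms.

317, 513

Positions follow the repeating pattern AAB; grouping by letter gives 2 tracks.
Subsequence A is 5, 12, 17, 29, 46, 75, 121, 196, which is Fibonacci-style (each term is the sum of the two before it).
Subsequence B is 1, 10, 100, 1000, which is a geometric progression (common ratio 10).
Term 13 comes from subsequence A (its 9th entry): 317.
The 14th slot belongs to subsequence A; its 10th term is 513.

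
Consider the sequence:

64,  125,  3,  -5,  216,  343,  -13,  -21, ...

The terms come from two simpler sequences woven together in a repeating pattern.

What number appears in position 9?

512

The slot pattern repeats as AABB (period 4), so there are 2 interleaved tracks.
Stream A: 64, 125, 216, 343 (perfect cubes starting at 4³).
Stream B: 3, -5, -13, -21 (arithmetic with common difference −8).
Term 9 comes from stream A (its 5th entry): 512.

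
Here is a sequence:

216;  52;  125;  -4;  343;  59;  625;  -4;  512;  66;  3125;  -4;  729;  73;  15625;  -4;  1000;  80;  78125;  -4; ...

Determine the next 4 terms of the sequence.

1331, 87, 390625, -4

Taking every 4th term gives 4 separate tracks.
Track A is 216, 343, 512, 729, 1000, which is the cubes 6³, 7³, 8³, ….
Track B is 52, 59, 66, 73, 80, which is arithmetic with common difference +7.
Track C is 125, 625, 3125, 15625, 78125, which is powers 5^3, 5^4, 5^5, ….
Track D is -4, -4, -4, -4, -4, which is always -4.
Term 21 comes from track A (its 6th entry): 1331.
Position 22 falls in track B as its term 6, giving 87.
The 23rd slot belongs to track C; its 6th term is 390625.
The 24th slot belongs to track D; its 6th term is -4.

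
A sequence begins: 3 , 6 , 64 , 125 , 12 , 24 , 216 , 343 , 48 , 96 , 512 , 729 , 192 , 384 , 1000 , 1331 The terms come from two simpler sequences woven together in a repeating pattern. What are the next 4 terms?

768, 1536, 1728, 2197

Reading positions in blocks of 4 reveals the pattern AABB — 2 tracks woven together.
Stream A = 3, 6, 12, 24, 48, 96, 192, 384: geometric, ×2 each step.
Stream B = 64, 125, 216, 343, 512, 729, 1000, 1331: perfect cubes starting at 4³.
The 17th slot belongs to stream A; its 9th term is 768.
Position 18 falls in stream A as its term 10, giving 1536.
Position 19 falls in stream B as its term 9, giving 1728.
Position 20 → stream B, term 10 = 2197.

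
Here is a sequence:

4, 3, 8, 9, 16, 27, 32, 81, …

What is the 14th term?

Split by position mod 2 into 2 tracks.
Subsequence A: 4, 8, 16, 32 — powers of 2.
Subsequence B: 3, 9, 27, 81 — multiplying by 3 each time.
Position 14 → subsequence B, term 7 = 2187.

2187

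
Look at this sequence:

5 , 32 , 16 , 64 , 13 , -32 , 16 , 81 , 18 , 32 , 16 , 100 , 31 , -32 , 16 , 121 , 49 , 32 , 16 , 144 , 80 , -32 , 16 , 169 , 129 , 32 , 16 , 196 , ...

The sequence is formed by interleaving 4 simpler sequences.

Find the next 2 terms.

209, -32

Read the sequence 4 terms at a time; column i is its own pattern.
Track A = 5, 13, 18, 31, 49, 80, 129: Fibonacci-style (each term is the sum of the two before it).
Track B = 32, -32, 32, -32, 32, -32, 32: alternating ±32.
Track C = 16, 16, 16, 16, 16, 16, 16: the constant sequence 16.
Track D = 64, 81, 100, 121, 144, 169, 196: perfect squares starting at 8².
Term 29 comes from track A (its 8th entry): 209.
Position 30 falls in track B as its term 8, giving -32.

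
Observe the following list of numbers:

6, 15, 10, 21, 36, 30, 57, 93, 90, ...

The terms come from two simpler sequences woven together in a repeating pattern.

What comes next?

150

Positions follow the repeating pattern AAB; grouping by letter gives 2 tracks.
Track A: 6, 15, 21, 36, 57, 93. Fibonacci-style (each term is the sum of the two before it).
Track B: 10, 30, 90. A geometric progression (common ratio 3).
Term 10 comes from track A (its 7th entry): 150.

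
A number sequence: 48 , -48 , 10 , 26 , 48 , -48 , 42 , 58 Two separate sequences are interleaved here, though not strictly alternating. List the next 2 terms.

48, -48

The slot pattern repeats as AABB (period 4), so there are 2 interleaved tracks.
Subsequence A: 48, -48, 48, -48. Alternating ±48.
Subsequence B: 10, 26, 42, 58. Adding 16 each time.
Term 9 comes from subsequence A (its 5th entry): 48.
The 10th slot belongs to subsequence A; its 6th term is -48.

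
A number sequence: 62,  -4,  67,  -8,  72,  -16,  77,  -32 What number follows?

Positions 1, 3, 5, … form one subsequence and positions 2, 4, 6, … form another.
Subsequence A is 62, 67, 72, 77, which is arithmetic, step +5.
Subsequence B is -4, -8, -16, -32, which is geometric, ×2 each step.
Position 9 → subsequence A, term 5 = 82.

82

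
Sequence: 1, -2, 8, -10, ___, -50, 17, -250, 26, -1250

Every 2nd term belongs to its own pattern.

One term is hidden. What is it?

The terms cycle through 2 interleaved subsequences.
Subsequence A: 1, 8, ?, 17, 26. A Fibonacci-like recurrence a_n = a_{n-1} + a_{n-2}.
Subsequence B: -2, -10, -50, -250, -1250. Geometric with ratio 5.
Filling subsequence A at index 3 by its rule yields 9.

9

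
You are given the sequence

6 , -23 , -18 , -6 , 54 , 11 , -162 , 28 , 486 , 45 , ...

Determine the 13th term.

4374

Taking every 2nd term gives 2 separate tracks.
Track A: 6, -18, 54, -162, 486. Multiplying by -3 each time.
Track B: -23, -6, 11, 28, 45. Arithmetic, step +17.
The 13th slot belongs to track A; its 7th term is 4374.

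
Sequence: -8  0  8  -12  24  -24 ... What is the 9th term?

The terms cycle through 2 interleaved subsequences.
Subsequence A: -8, 8, 24 — arithmetic, step +16.
Subsequence B: 0, -12, -24 — subtracting 12 each time.
The 9th slot belongs to subsequence A; its 5th term is 56.

56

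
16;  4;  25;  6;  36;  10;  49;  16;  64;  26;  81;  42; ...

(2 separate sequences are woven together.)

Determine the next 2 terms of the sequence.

100, 68

Positions 1, 3, 5, … form one subsequence and positions 2, 4, 6, … form another.
Track A = 16, 25, 36, 49, 64, 81: the squares 4², 5², 6², ….
Track B = 4, 6, 10, 16, 26, 42: a Fibonacci-like recurrence a_n = a_{n-1} + a_{n-2}.
Term 13 comes from track A (its 7th entry): 100.
The 14th slot belongs to track B; its 7th term is 68.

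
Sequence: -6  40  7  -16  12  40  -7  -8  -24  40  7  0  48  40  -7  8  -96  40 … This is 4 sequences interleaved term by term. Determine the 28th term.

Split by position mod 4 into 4 tracks.
Track A: -6, 12, -24, 48, -96. Multiplying by -2 each time.
Track B: 40, 40, 40, 40, 40. Constant 40.
Track C: 7, -7, 7, -7. Alternating ±7.
Track D: -16, -8, 0, 8. Arithmetic with common difference +8.
Position 28 falls in track D as its term 7, giving 32.

32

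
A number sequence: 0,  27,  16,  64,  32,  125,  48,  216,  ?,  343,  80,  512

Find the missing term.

64

The terms cycle through 2 interleaved subsequences.
Track A: 0, 16, 32, 48, ?, 80 (adding 16 each time).
Track B: 27, 64, 125, 216, 343, 512 (perfect cubes starting at 3³).
Filling track A at index 5 by its rule yields 64.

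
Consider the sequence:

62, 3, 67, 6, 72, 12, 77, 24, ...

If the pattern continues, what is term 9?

82

Taking every 2nd term gives 2 separate tracks.
Stream A: 62, 67, 72, 77. Arithmetic with common difference +5.
Stream B: 3, 6, 12, 24. A geometric progression (common ratio 2).
Position 9 → stream A, term 5 = 82.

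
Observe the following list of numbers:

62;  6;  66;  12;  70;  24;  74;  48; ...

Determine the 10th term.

96

Taking every 2nd term gives 2 separate tracks.
Subsequence A: 62, 66, 70, 74. Arithmetic, step +4.
Subsequence B: 6, 12, 24, 48. Geometric, ×2 each step.
Position 10 falls in subsequence B as its term 5, giving 96.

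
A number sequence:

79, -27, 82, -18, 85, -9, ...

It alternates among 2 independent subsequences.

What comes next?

88

The terms cycle through 2 interleaved subsequences.
Track A: 79, 82, 85. Arithmetic with common difference +3.
Track B: -27, -18, -9. Linear: a_n = -36 + 9·n.
Position 7 falls in track A as its term 4, giving 88.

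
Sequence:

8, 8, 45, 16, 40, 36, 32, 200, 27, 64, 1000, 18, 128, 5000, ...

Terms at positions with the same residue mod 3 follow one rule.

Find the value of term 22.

Taking every 3rd term gives 3 separate tracks.
Stream A: 8, 16, 32, 64, 128 (successive powers of 2).
Stream B: 8, 40, 200, 1000, 5000 (a geometric progression (common ratio 5)).
Stream C: 45, 36, 27, 18 (subtracting 9 each time).
Position 22 → stream A, term 8 = 1024.

1024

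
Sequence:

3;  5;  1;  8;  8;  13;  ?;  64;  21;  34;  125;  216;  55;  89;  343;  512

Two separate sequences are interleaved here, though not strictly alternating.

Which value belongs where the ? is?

Positions follow the repeating pattern AABB; grouping by letter gives 2 tracks.
Stream A = 3, 5, 8, 13, 21, 34, 55, 89: Fibonacci-style (each term is the sum of the two before it).
Stream B = 1, 8, ?, 64, 125, 216, 343, 512: perfect cubes starting at 1³.
The gap is stream B's term 3; the rule gives 27.

27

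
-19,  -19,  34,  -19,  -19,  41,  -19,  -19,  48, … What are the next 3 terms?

Reading positions in blocks of 3 reveals the pattern AAB — 2 tracks woven together.
Track A: -19, -19, -19, -19, -19, -19 — always -19.
Track B: 34, 41, 48 — arithmetic with common difference +7.
The 10th slot belongs to track A; its 7th term is -19.
Term 11 comes from track A (its 8th entry): -19.
The 12th slot belongs to track B; its 4th term is 55.

-19, -19, 55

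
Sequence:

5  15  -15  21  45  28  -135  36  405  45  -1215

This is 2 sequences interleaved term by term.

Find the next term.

Odd-indexed and even-indexed terms follow separate rules.
Track A is 5, -15, 45, -135, 405, -1215, which is geometric, ×-3 each step.
Track B is 15, 21, 28, 36, 45, which is triangular numbers starting at T_5.
Position 12 → track B, term 6 = 55.

55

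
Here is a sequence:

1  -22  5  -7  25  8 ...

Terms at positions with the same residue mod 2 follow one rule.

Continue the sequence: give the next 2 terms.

125, 23

Split by position mod 2 into 2 tracks.
Track A = 1, 5, 25: powers 5^0, 5^1, 5^2, ….
Track B = -22, -7, 8: arithmetic, step +15.
Term 7 comes from track A (its 4th entry): 125.
Position 8 → track B, term 4 = 23.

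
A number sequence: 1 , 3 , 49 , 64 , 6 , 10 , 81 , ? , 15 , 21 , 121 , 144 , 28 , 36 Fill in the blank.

Reading positions in blocks of 4 reveals the pattern AABB — 2 tracks woven together.
Stream A: 1, 3, 6, 10, 15, 21, 28, 36. The triangular numbers T_1, T_2, ….
Stream B: 49, 64, 81, ?, 121, 144. Consecutive squares n² from n = 7.
Stream B's pattern makes the blank 100.

100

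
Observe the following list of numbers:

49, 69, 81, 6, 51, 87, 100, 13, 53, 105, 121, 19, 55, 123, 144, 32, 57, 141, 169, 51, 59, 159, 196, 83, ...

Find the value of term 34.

213

Split by position mod 4: positions 1, 5, 9, … form one track, and each other residue class forms its own.
Track A is 49, 51, 53, 55, 57, 59, which is adding 2 each time.
Track B is 69, 87, 105, 123, 141, 159, which is arithmetic with common difference +18.
Track C is 81, 100, 121, 144, 169, 196, which is the squares 9², 10², 11², ….
Track D is 6, 13, 19, 32, 51, 83, which is Fibonacci-style (each term is the sum of the two before it).
Position 34 → track B, term 9 = 213.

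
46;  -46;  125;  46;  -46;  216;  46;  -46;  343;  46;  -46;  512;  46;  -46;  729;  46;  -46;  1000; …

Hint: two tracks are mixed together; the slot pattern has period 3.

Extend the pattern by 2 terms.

46, -46

The slot pattern repeats as AAB (period 3), so there are 2 interleaved tracks.
Stream A is 46, -46, 46, -46, 46, -46, 46, -46, 46, -46, 46, -46, which is oscillating between 46 and -46.
Stream B is 125, 216, 343, 512, 729, 1000, which is consecutive cubes n³ from n = 5.
Position 19 falls in stream A as its term 13, giving 46.
Position 20 → stream A, term 14 = -46.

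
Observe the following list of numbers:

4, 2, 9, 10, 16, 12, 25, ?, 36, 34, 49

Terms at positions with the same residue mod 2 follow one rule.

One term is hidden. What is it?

Positions 1, 3, 5, … form one subsequence and positions 2, 4, 6, … form another.
Subsequence A: 4, 9, 16, 25, 36, 49 (consecutive squares n² from n = 2).
Subsequence B: 2, 10, 12, ?, 34 (each term equals the sum of the previous two).
Subsequence B's pattern makes the blank 22.

22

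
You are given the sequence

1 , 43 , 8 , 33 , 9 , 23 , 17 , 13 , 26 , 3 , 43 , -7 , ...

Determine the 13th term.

69

Positions 1, 3, 5, … form one subsequence and positions 2, 4, 6, … form another.
Track A = 1, 8, 9, 17, 26, 43: Fibonacci-style (each term is the sum of the two before it).
Track B = 43, 33, 23, 13, 3, -7: arithmetic, step −10.
The 13th slot belongs to track A; its 7th term is 69.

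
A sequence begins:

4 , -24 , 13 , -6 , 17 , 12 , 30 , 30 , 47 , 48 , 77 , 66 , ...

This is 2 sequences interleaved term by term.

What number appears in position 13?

The terms cycle through 2 interleaved subsequences.
Track A: 4, 13, 17, 30, 47, 77. Each term equals the sum of the previous two.
Track B: -24, -6, 12, 30, 48, 66. Linear: a_n = -42 + 18·n.
The 13th slot belongs to track A; its 7th term is 124.

124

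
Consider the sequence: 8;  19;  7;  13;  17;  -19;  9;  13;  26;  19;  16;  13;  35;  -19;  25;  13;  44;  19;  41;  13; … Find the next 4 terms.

Taking every 4th term gives 4 separate tracks.
Stream A: 8, 17, 26, 35, 44 (arithmetic, step +9).
Stream B: 19, -19, 19, -19, 19 (the oscillation 19·(−1)^(n+1)).
Stream C: 7, 9, 16, 25, 41 (Fibonacci-style (each term is the sum of the two before it)).
Stream D: 13, 13, 13, 13, 13 (always 13).
Position 21 → stream A, term 6 = 53.
The 22nd slot belongs to stream B; its 6th term is -19.
Position 23 → stream C, term 6 = 66.
Term 24 comes from stream D (its 6th entry): 13.

53, -19, 66, 13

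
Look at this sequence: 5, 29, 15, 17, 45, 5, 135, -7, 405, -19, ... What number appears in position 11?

1215

Odd-indexed and even-indexed terms follow separate rules.
Track A is 5, 15, 45, 135, 405, which is geometric with ratio 3.
Track B is 29, 17, 5, -7, -19, which is subtracting 12 each time.
Position 11 falls in track A as its term 6, giving 1215.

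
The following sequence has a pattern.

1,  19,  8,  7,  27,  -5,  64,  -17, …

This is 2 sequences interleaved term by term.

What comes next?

125

Odd-indexed and even-indexed terms follow separate rules.
Track A is 1, 8, 27, 64, which is consecutive cubes n³ from n = 1.
Track B is 19, 7, -5, -17, which is linear: a_n = 31 − 12·n.
Position 9 falls in track A as its term 5, giving 125.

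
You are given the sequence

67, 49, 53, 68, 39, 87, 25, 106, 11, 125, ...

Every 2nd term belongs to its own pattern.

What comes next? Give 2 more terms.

The terms cycle through 2 interleaved subsequences.
Track A: 67, 53, 39, 25, 11. Arithmetic, step −14.
Track B: 49, 68, 87, 106, 125. Arithmetic, step +19.
Position 11 falls in track A as its term 6, giving -3.
Term 12 comes from track B (its 6th entry): 144.

-3, 144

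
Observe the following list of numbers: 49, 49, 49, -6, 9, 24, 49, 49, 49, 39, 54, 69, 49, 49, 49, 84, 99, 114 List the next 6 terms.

49, 49, 49, 129, 144, 159

The slot pattern repeats as AAABBB (period 6), so there are 2 interleaved tracks.
Track A: 49, 49, 49, 49, 49, 49, 49, 49, 49 — always 49.
Track B: -6, 9, 24, 39, 54, 69, 84, 99, 114 — adding 15 each time.
Position 19 falls in track A as its term 10, giving 49.
Position 20 → track A, term 11 = 49.
Term 21 comes from track A (its 12th entry): 49.
Position 22 → track B, term 10 = 129.
Term 23 comes from track B (its 11th entry): 144.
Position 24 falls in track B as its term 12, giving 159.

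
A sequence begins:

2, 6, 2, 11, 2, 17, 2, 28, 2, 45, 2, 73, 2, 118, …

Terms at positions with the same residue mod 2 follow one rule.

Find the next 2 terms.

The terms cycle through 2 interleaved subsequences.
Subsequence A: 2, 2, 2, 2, 2, 2, 2. The constant sequence 2.
Subsequence B: 6, 11, 17, 28, 45, 73, 118. Fibonacci-style (each term is the sum of the two before it).
Position 15 falls in subsequence A as its term 8, giving 2.
Term 16 comes from subsequence B (its 8th entry): 191.

2, 191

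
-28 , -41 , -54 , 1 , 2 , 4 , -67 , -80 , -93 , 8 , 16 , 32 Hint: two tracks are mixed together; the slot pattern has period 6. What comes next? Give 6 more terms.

-106, -119, -132, 64, 128, 256

Positions follow the repeating pattern AAABBB; grouping by letter gives 2 tracks.
Subsequence A: -28, -41, -54, -67, -80, -93 (arithmetic with common difference −13).
Subsequence B: 1, 2, 4, 8, 16, 32 (successive powers of 2).
Term 13 comes from subsequence A (its 7th entry): -106.
Position 14 falls in subsequence A as its term 8, giving -119.
Term 15 comes from subsequence A (its 9th entry): -132.
Position 16 → subsequence B, term 7 = 64.
The 17th slot belongs to subsequence B; its 8th term is 128.
Position 18 falls in subsequence B as its term 9, giving 256.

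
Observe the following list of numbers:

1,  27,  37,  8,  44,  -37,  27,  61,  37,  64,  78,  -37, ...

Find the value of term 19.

Read the sequence 3 terms at a time; column i is its own pattern.
Subsequence A is 1, 8, 27, 64, which is the cubes 1³, 2³, 3³, ….
Subsequence B is 27, 44, 61, 78, which is arithmetic with common difference +17.
Subsequence C is 37, -37, 37, -37, which is alternating ±37.
Term 19 comes from subsequence A (its 7th entry): 343.

343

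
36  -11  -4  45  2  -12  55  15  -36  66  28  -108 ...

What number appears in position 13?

Read the sequence 3 terms at a time; column i is its own pattern.
Track A: 36, 45, 55, 66. Triangular numbers starting at T_8.
Track B: -11, 2, 15, 28. Linear: a_n = -24 + 13·n.
Track C: -4, -12, -36, -108. Geometric with ratio 3.
Position 13 falls in track A as its term 5, giving 78.

78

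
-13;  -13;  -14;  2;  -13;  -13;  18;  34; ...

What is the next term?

-13

Reading positions in blocks of 4 reveals the pattern AABB — 2 tracks woven together.
Track A is -13, -13, -13, -13, which is the constant sequence -13.
Track B is -14, 2, 18, 34, which is arithmetic, step +16.
Position 9 → track A, term 5 = -13.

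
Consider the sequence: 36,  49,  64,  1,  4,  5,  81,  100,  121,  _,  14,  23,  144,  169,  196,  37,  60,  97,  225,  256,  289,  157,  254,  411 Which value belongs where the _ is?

The slot pattern repeats as AAABBB (period 6), so there are 2 interleaved tracks.
Track A: 36, 49, 64, 81, 100, 121, 144, 169, 196, 225, 256, 289. The squares 6², 7², 8², ….
Track B: 1, 4, 5, ?, 14, 23, 37, 60, 97, 157, 254, 411. A Fibonacci-like recurrence a_n = a_{n-1} + a_{n-2}.
So the missing entry in track B is 9.

9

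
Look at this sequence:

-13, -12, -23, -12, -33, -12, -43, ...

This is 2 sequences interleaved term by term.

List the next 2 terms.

-12, -53

Odd-indexed and even-indexed terms follow separate rules.
Track A: -13, -23, -33, -43 — subtracting 10 each time.
Track B: -12, -12, -12 — constant -12.
Term 8 comes from track B (its 4th entry): -12.
Position 9 falls in track A as its term 5, giving -53.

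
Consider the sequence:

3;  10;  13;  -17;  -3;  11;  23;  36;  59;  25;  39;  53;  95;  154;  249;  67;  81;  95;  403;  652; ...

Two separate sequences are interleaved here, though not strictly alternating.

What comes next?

Positions follow the repeating pattern AAABBB; grouping by letter gives 2 tracks.
Stream A: 3, 10, 13, 23, 36, 59, 95, 154, 249, 403, 652 — each term equals the sum of the previous two.
Stream B: -17, -3, 11, 25, 39, 53, 67, 81, 95 — arithmetic with common difference +14.
Term 21 comes from stream A (its 12th entry): 1055.

1055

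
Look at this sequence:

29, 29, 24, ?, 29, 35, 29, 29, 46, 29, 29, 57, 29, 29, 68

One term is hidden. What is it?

29

Reading positions in blocks of 3 reveals the pattern AAB — 2 tracks woven together.
Track A is 29, 29, ?, 29, 29, 29, 29, 29, 29, 29, which is always 29.
Track B is 24, 35, 46, 57, 68, which is arithmetic with common difference +11.
The gap is track A's term 3; the rule gives 29.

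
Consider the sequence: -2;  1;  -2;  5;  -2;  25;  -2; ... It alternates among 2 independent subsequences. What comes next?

Split by position mod 2 into 2 tracks.
Stream A = -2, -2, -2, -2: constant -2.
Stream B = 1, 5, 25: powers of 5.
Position 8 → stream B, term 4 = 125.

125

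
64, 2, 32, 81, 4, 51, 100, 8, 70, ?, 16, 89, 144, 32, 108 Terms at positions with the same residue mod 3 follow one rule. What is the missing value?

121

Read the sequence 3 terms at a time; column i is its own pattern.
Subsequence A is 64, 81, 100, ?, 144, which is the squares 8², 9², 10², ….
Subsequence B is 2, 4, 8, 16, 32, which is successive powers of 2.
Subsequence C is 32, 51, 70, 89, 108, which is linear: a_n = 13 + 19·n.
So the missing entry in subsequence A is 121.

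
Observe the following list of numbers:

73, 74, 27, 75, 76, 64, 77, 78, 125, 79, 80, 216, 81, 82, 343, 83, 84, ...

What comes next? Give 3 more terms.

512, 85, 86

Positions follow the repeating pattern AAB; grouping by letter gives 2 tracks.
Track A is 73, 74, 75, 76, 77, 78, 79, 80, 81, 82, 83, 84, which is arithmetic with common difference +1.
Track B is 27, 64, 125, 216, 343, which is perfect cubes starting at 3³.
Position 18 → track B, term 6 = 512.
The 19th slot belongs to track A; its 13th term is 85.
Term 20 comes from track A (its 14th entry): 86.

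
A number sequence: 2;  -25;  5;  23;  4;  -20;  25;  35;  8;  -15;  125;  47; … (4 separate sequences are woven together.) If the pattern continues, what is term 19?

3125

Taking every 4th term gives 4 separate tracks.
Track A is 2, 4, 8, which is successive powers of 2.
Track B is -25, -20, -15, which is arithmetic, step +5.
Track C is 5, 25, 125, which is geometric, ×5 each step.
Track D is 23, 35, 47, which is arithmetic, step +12.
The 19th slot belongs to track C; its 5th term is 3125.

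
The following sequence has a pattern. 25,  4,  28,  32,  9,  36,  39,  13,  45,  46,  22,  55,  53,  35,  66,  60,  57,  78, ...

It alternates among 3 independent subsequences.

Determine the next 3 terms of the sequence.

67, 92, 91

Split by position mod 3: positions 1, 4, 7, … form one track, and each other residue class forms its own.
Subsequence A: 25, 32, 39, 46, 53, 60. Linear: a_n = 18 + 7·n.
Subsequence B: 4, 9, 13, 22, 35, 57. Each term equals the sum of the previous two.
Subsequence C: 28, 36, 45, 55, 66, 78. Triangular numbers n(n+1)/2 for n = 7, 8, ….
The 19th slot belongs to subsequence A; its 7th term is 67.
Term 20 comes from subsequence B (its 7th entry): 92.
Position 21 → subsequence C, term 7 = 91.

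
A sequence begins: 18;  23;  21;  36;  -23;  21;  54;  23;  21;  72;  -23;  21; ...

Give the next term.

90

Split by position mod 3 into 3 tracks.
Track A: 18, 36, 54, 72 (linear: a_n = 18·n).
Track B: 23, -23, 23, -23 (the oscillation 23·(−1)^(n+1)).
Track C: 21, 21, 21, 21 (always 21).
Position 13 falls in track A as its term 5, giving 90.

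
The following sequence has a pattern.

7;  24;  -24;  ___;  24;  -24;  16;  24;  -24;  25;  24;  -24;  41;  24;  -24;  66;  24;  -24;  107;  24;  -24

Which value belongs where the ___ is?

9

The slot pattern repeats as ABB (period 3), so there are 2 interleaved tracks.
Track A: 7, ?, 16, 25, 41, 66, 107 (each term equals the sum of the previous two).
Track B: 24, -24, 24, -24, 24, -24, 24, -24, 24, -24, 24, -24, 24, -24 (oscillating between 24 and -24).
Track A's pattern makes the blank 9.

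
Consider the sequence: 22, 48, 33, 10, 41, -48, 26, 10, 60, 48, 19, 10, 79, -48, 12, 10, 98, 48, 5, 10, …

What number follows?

117

Split by position mod 4: positions 1, 5, 9, … form one track, and each other residue class forms its own.
Track A is 22, 41, 60, 79, 98, which is adding 19 each time.
Track B is 48, -48, 48, -48, 48, which is oscillating between 48 and -48.
Track C is 33, 26, 19, 12, 5, which is arithmetic, step −7.
Track D is 10, 10, 10, 10, 10, which is constant 10.
Position 21 falls in track A as its term 6, giving 117.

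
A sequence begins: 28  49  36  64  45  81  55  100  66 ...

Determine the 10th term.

The terms cycle through 2 interleaved subsequences.
Stream A = 28, 36, 45, 55, 66: triangular numbers n(n+1)/2 for n = 7, 8, ….
Stream B = 49, 64, 81, 100: perfect squares starting at 7².
Term 10 comes from stream B (its 5th entry): 121.

121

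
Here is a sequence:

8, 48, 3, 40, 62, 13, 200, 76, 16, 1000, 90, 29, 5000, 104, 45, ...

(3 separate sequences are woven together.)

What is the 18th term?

Read the sequence 3 terms at a time; column i is its own pattern.
Stream A = 8, 40, 200, 1000, 5000: geometric with ratio 5.
Stream B = 48, 62, 76, 90, 104: linear: a_n = 34 + 14·n.
Stream C = 3, 13, 16, 29, 45: a Fibonacci-like recurrence a_n = a_{n-1} + a_{n-2}.
Position 18 falls in stream C as its term 6, giving 74.

74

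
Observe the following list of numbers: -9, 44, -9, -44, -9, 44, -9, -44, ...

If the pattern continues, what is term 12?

Split by position mod 2 into 2 tracks.
Track A: -9, -9, -9, -9 — always -9.
Track B: 44, -44, 44, -44 — the oscillation 44·(−1)^(n+1).
Position 12 falls in track B as its term 6, giving -44.

-44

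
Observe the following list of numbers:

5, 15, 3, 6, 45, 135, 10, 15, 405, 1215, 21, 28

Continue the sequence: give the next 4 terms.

Reading positions in blocks of 4 reveals the pattern AABB — 2 tracks woven together.
Track A = 5, 15, 45, 135, 405, 1215: geometric with ratio 3.
Track B = 3, 6, 10, 15, 21, 28: the triangular numbers T_2, T_3, ….
Term 13 comes from track A (its 7th entry): 3645.
Position 14 falls in track A as its term 8, giving 10935.
Position 15 → track B, term 7 = 36.
The 16th slot belongs to track B; its 8th term is 45.

3645, 10935, 36, 45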